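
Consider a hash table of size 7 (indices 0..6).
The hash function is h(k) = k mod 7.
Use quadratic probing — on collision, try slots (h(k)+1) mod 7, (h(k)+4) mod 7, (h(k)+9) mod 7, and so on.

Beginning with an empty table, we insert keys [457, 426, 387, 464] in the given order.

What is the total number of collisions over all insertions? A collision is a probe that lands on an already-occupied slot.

Insert 457: h=2, slot 2 empty => index 2.
Insert 426: h=6, slot 6 empty => index 6.
Insert 387: h=2, slot 2 occupied => index 3.
Insert 464: h=2, slots 2,3,6 occupied => index 4.
Table: [_, _, 457, 387, 464, _, 426]

4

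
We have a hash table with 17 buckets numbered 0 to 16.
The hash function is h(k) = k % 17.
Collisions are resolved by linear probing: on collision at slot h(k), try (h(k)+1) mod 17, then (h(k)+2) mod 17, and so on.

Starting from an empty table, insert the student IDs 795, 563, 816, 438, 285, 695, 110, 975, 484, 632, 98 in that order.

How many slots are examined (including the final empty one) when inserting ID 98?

795 hashes to 13; slot 13 is free -> place at 13.
563 hashes to 2; slot 2 is free -> place at 2.
816 hashes to 0; slot 0 is free -> place at 0.
438 hashes to 13; 13 taken -> place at 14.
285 hashes to 13; 13,14 taken -> place at 15.
695 hashes to 15; 15 taken -> place at 16.
110 hashes to 8; slot 8 is free -> place at 8.
975 hashes to 6; slot 6 is free -> place at 6.
484 hashes to 8; 8 taken -> place at 9.
632 hashes to 3; slot 3 is free -> place at 3.
98 hashes to 13; 13,14,15,16,0 taken -> place at 1.
Table: [816, 98, 563, 632, ∅, ∅, 975, ∅, 110, 484, ∅, ∅, ∅, 795, 438, 285, 695]

6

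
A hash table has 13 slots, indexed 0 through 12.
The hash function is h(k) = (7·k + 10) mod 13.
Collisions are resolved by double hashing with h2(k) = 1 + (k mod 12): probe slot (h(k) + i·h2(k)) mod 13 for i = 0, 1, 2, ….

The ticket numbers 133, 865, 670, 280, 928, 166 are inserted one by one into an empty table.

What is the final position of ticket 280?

12

133: h=5 => slot 5
865: h=7 => slot 7
670: h=7, h2=11, probe 7,5,3 => slot 3
280: h=7, h2=5, probe 7,12 => slot 12
928: h=6 => slot 6
166: h=2 => slot 2
Table: [—, —, 166, 670, —, 133, 928, 865, —, —, —, —, 280]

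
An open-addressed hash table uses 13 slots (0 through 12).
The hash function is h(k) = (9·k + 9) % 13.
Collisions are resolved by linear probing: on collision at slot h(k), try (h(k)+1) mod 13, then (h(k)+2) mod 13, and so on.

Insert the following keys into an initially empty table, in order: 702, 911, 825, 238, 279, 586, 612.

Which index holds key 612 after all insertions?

8

702: h=9 => slot 9
911: h=5 => slot 5
825: h=11 => slot 11
238: h=6 => slot 6
279: h=11, probe 11,12 => slot 12
586: h=5, probe 5,6,7 => slot 7
612: h=5, probe 5,6,7,8 => slot 8
Table: [., ., ., ., ., 911, 238, 586, 612, 702, ., 825, 279]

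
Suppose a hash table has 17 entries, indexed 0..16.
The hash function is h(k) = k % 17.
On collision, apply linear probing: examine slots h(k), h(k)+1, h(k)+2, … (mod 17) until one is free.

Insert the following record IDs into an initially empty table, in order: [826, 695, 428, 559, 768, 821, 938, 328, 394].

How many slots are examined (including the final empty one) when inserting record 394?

6

Insert 826: h=10, slot 10 empty → index 10.
Insert 695: h=15, slot 15 empty → index 15.
Insert 428: h=3, slot 3 empty → index 3.
Insert 559: h=15, slot 15 occupied → index 16.
Insert 768: h=3, slot 3 occupied → index 4.
Insert 821: h=5, slot 5 empty → index 5.
Insert 938: h=3, slots 3,4,5 occupied → index 6.
Insert 328: h=5, slots 5,6 occupied → index 7.
Insert 394: h=3, slots 3,4,5,6,7 occupied → index 8.
Table: [∅, ∅, ∅, 428, 768, 821, 938, 328, 394, ∅, 826, ∅, ∅, ∅, ∅, 695, 559]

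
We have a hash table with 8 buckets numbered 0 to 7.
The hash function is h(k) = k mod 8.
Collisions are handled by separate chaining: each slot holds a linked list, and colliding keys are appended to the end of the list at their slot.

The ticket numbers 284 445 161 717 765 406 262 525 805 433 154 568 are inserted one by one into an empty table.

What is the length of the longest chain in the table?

5

Insert 284: h=4, bucket 4 empty → new chain.
Insert 445: h=5, bucket 5 empty → new chain.
Insert 161: h=1, bucket 1 empty → new chain.
Insert 717: h=5, bucket 5 nonempty → append to chain.
Insert 765: h=5, bucket 5 nonempty → append to chain.
Insert 406: h=6, bucket 6 empty → new chain.
Insert 262: h=6, bucket 6 nonempty → append to chain.
Insert 525: h=5, bucket 5 nonempty → append to chain.
Insert 805: h=5, bucket 5 nonempty → append to chain.
Insert 433: h=1, bucket 1 nonempty → append to chain.
Insert 154: h=2, bucket 2 empty → new chain.
Insert 568: h=0, bucket 0 empty → new chain.
Final buckets:
0: 568
1: 161 -> 433
2: 154
3: —
4: 284
5: 445 -> 717 -> 765 -> 525 -> 805
6: 406 -> 262
7: —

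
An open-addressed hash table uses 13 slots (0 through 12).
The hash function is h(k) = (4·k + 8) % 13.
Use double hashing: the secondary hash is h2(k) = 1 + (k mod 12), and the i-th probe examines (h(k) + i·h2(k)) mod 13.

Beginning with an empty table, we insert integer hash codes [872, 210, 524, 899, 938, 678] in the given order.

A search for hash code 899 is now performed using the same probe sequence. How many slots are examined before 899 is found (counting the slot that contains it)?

2

872: h=12 → slot 12
210: h=3 → slot 3
524: h=11 → slot 11
899: h=3, h2=12, probe 3,2 → slot 2
938: h=3, h2=3, probe 3,6 → slot 6
678: h=3, h2=7, probe 3,10 → slot 10
Table: [∅, ∅, 899, 210, ∅, ∅, 938, ∅, ∅, ∅, 678, 524, 872]
Lookup 899: h=3, h2=12, probe 3,2 → found at 2.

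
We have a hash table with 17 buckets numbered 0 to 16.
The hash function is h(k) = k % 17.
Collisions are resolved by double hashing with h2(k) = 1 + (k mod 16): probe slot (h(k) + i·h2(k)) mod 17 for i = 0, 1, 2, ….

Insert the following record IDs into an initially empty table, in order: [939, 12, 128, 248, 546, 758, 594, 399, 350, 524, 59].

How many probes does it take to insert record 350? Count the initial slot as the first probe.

939: h=4 → slot 4
12: h=12 → slot 12
128: h=9 → slot 9
248: h=10 → slot 10
546: h=2 → slot 2
758: h=10, h2=7, probe 10,0 → slot 0
594: h=16 → slot 16
399: h=8 → slot 8
350: h=10, h2=15, probe 10,8,6 → slot 6
524: h=14 → slot 14
59: h=8, h2=12, probe 8,3 → slot 3
Table: [758, ., 546, 59, 939, ., 350, ., 399, 128, 248, ., 12, ., 524, ., 594]

3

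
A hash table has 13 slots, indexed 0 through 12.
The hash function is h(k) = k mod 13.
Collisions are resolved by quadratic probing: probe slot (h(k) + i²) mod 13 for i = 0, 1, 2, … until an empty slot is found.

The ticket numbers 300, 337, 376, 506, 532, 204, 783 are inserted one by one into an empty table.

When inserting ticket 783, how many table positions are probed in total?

300: h=1 => slot 1
337: h=12 => slot 12
376: h=12, probe 12,0 => slot 0
506: h=12, probe 12,0,3 => slot 3
532: h=12, probe 12,0,3,8 => slot 8
204: h=9 => slot 9
783: h=3, probe 3,4 => slot 4
Table: [376, 300, ∅, 506, 783, ∅, ∅, ∅, 532, 204, ∅, ∅, 337]

2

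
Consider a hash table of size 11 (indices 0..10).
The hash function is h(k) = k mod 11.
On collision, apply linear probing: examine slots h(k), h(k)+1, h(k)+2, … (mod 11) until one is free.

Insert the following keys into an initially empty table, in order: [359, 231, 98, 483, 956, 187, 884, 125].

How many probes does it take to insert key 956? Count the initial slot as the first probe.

Insert 359: h=7, slot 7 empty => index 7.
Insert 231: h=0, slot 0 empty => index 0.
Insert 98: h=10, slot 10 empty => index 10.
Insert 483: h=10, slots 10,0 occupied => index 1.
Insert 956: h=10, slots 10,0,1 occupied => index 2.
Insert 187: h=0, slots 0,1,2 occupied => index 3.
Insert 884: h=4, slot 4 empty => index 4.
Insert 125: h=4, slot 4 occupied => index 5.
Table: [231, 483, 956, 187, 884, 125, ., 359, ., ., 98]

4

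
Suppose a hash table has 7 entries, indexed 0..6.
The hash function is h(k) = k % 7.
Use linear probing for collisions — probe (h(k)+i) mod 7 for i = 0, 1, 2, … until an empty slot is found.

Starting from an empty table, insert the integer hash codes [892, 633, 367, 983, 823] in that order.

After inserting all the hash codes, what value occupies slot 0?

892 hashes to 3; slot 3 is free → place at 3.
633 hashes to 3; 3 taken → place at 4.
367 hashes to 3; 3,4 taken → place at 5.
983 hashes to 3; 3,4,5 taken → place at 6.
823 hashes to 4; 4,5,6 taken → place at 0.
Table: [823, ∅, ∅, 892, 633, 367, 983]

823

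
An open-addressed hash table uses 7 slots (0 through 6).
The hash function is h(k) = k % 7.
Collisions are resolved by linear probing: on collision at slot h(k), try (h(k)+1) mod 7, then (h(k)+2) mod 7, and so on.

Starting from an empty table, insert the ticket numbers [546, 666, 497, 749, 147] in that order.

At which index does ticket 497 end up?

2

Insert 546: h=0, slot 0 empty => index 0.
Insert 666: h=1, slot 1 empty => index 1.
Insert 497: h=0, slots 0,1 occupied => index 2.
Insert 749: h=0, slots 0,1,2 occupied => index 3.
Insert 147: h=0, slots 0,1,2,3 occupied => index 4.
Table: [546, 666, 497, 749, 147, ∅, ∅]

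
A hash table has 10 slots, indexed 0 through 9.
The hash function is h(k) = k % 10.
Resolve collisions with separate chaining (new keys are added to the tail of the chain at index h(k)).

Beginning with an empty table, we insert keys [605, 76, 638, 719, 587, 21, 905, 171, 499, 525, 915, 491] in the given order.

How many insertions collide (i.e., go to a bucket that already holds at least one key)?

Insert 605: h=5, bucket 5 empty -> new chain.
Insert 76: h=6, bucket 6 empty -> new chain.
Insert 638: h=8, bucket 8 empty -> new chain.
Insert 719: h=9, bucket 9 empty -> new chain.
Insert 587: h=7, bucket 7 empty -> new chain.
Insert 21: h=1, bucket 1 empty -> new chain.
Insert 905: h=5, bucket 5 nonempty -> append to chain.
Insert 171: h=1, bucket 1 nonempty -> append to chain.
Insert 499: h=9, bucket 9 nonempty -> append to chain.
Insert 525: h=5, bucket 5 nonempty -> append to chain.
Insert 915: h=5, bucket 5 nonempty -> append to chain.
Insert 491: h=1, bucket 1 nonempty -> append to chain.
Final buckets:
0: _
1: 21 -> 171 -> 491
2: _
3: _
4: _
5: 605 -> 905 -> 525 -> 915
6: 76
7: 587
8: 638
9: 719 -> 499

6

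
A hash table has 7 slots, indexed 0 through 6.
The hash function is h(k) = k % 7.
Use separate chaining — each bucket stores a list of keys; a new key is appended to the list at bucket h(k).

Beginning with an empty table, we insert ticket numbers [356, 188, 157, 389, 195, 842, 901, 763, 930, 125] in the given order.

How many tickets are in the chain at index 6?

5

356 -> bucket 6
188 -> bucket 6 (collision)
157 -> bucket 3
389 -> bucket 4
195 -> bucket 6 (collision)
842 -> bucket 2
901 -> bucket 5
763 -> bucket 0
930 -> bucket 6 (collision)
125 -> bucket 6 (collision)
Final buckets:
0: 763
1: —
2: 842
3: 157
4: 389
5: 901
6: 356 -> 188 -> 195 -> 930 -> 125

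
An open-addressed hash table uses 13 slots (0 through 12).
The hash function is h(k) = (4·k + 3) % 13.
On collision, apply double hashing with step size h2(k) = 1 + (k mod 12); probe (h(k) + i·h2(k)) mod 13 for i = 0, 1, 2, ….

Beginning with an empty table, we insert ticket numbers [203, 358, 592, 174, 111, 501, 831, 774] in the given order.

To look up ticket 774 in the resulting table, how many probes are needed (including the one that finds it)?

3

203: h=9 => slot 9
358: h=5 => slot 5
592: h=5, h2=5, probe 5,10 => slot 10
174: h=10, h2=7, probe 10,4 => slot 4
111: h=5, h2=4, probe 5,9,0 => slot 0
501: h=5, h2=10, probe 5,2 => slot 2
831: h=12 => slot 12
774: h=5, h2=7, probe 5,12,6 => slot 6
Table: [111, ., 501, ., 174, 358, 774, ., ., 203, 592, ., 831]
Lookup 774: h=5, h2=7, probe 5,12,6 → found at 6.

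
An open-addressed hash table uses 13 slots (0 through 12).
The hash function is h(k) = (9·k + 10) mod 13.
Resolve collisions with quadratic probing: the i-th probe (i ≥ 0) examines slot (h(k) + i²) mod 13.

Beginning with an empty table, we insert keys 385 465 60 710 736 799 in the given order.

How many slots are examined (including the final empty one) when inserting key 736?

4

385: h=4 => slot 4
465: h=9 => slot 9
60: h=4, probe 4,5 => slot 5
710: h=4, probe 4,5,8 => slot 8
736: h=4, probe 4,5,8,0 => slot 0
799: h=12 => slot 12
Table: [736, ∅, ∅, ∅, 385, 60, ∅, ∅, 710, 465, ∅, ∅, 799]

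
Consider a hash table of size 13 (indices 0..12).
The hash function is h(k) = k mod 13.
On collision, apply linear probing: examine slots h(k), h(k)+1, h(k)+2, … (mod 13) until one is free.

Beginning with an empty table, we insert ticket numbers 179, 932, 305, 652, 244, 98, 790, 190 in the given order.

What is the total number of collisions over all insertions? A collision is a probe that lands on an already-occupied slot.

Insert 179: h=10, slot 10 empty => index 10.
Insert 932: h=9, slot 9 empty => index 9.
Insert 305: h=6, slot 6 empty => index 6.
Insert 652: h=2, slot 2 empty => index 2.
Insert 244: h=10, slot 10 occupied => index 11.
Insert 98: h=7, slot 7 empty => index 7.
Insert 790: h=10, slots 10,11 occupied => index 12.
Insert 190: h=8, slot 8 empty => index 8.
Table: [—, —, 652, —, —, —, 305, 98, 190, 932, 179, 244, 790]

3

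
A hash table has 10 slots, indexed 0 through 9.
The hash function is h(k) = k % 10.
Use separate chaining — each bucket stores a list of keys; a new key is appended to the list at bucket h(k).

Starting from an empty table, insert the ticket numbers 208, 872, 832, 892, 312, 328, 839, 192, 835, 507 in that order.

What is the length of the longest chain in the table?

Insert 208: h=8, bucket 8 empty -> new chain.
Insert 872: h=2, bucket 2 empty -> new chain.
Insert 832: h=2, bucket 2 nonempty -> append to chain.
Insert 892: h=2, bucket 2 nonempty -> append to chain.
Insert 312: h=2, bucket 2 nonempty -> append to chain.
Insert 328: h=8, bucket 8 nonempty -> append to chain.
Insert 839: h=9, bucket 9 empty -> new chain.
Insert 192: h=2, bucket 2 nonempty -> append to chain.
Insert 835: h=5, bucket 5 empty -> new chain.
Insert 507: h=7, bucket 7 empty -> new chain.
Final buckets:
0: —
1: —
2: 872 -> 832 -> 892 -> 312 -> 192
3: —
4: —
5: 835
6: —
7: 507
8: 208 -> 328
9: 839

5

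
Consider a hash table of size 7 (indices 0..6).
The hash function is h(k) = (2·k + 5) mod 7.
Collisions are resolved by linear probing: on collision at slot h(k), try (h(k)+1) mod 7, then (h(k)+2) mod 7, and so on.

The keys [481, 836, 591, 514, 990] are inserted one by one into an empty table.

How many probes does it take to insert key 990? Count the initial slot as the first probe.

4

Insert 481: h=1, slot 1 empty => index 1.
Insert 836: h=4, slot 4 empty => index 4.
Insert 591: h=4, slot 4 occupied => index 5.
Insert 514: h=4, slots 4,5 occupied => index 6.
Insert 990: h=4, slots 4,5,6 occupied => index 0.
Table: [990, 481, —, —, 836, 591, 514]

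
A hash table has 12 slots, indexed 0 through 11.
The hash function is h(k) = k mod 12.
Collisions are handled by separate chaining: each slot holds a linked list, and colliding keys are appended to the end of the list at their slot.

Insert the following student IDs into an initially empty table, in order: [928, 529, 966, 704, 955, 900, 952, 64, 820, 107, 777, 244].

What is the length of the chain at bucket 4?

Insert 928: h=4, bucket 4 empty -> new chain.
Insert 529: h=1, bucket 1 empty -> new chain.
Insert 966: h=6, bucket 6 empty -> new chain.
Insert 704: h=8, bucket 8 empty -> new chain.
Insert 955: h=7, bucket 7 empty -> new chain.
Insert 900: h=0, bucket 0 empty -> new chain.
Insert 952: h=4, bucket 4 nonempty -> append to chain.
Insert 64: h=4, bucket 4 nonempty -> append to chain.
Insert 820: h=4, bucket 4 nonempty -> append to chain.
Insert 107: h=11, bucket 11 empty -> new chain.
Insert 777: h=9, bucket 9 empty -> new chain.
Insert 244: h=4, bucket 4 nonempty -> append to chain.
Final buckets:
0: 900
1: 529
2: —
3: —
4: 928 -> 952 -> 64 -> 820 -> 244
5: —
6: 966
7: 955
8: 704
9: 777
10: —
11: 107

5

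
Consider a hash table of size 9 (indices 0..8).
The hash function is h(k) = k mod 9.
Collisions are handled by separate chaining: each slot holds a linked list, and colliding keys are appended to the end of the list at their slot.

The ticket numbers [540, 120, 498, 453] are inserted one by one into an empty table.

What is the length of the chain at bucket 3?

3

540 → bucket 0
120 → bucket 3
498 → bucket 3 (collision)
453 → bucket 3 (collision)
Final buckets:
0: 540
1: .
2: .
3: 120 -> 498 -> 453
4: .
5: .
6: .
7: .
8: .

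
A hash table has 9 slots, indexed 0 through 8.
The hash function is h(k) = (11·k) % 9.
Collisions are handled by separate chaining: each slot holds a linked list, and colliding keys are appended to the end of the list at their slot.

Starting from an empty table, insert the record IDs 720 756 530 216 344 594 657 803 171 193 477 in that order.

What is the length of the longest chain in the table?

7

Insert 720: h=0, bucket 0 empty → new chain.
Insert 756: h=0, bucket 0 nonempty → append to chain.
Insert 530: h=7, bucket 7 empty → new chain.
Insert 216: h=0, bucket 0 nonempty → append to chain.
Insert 344: h=4, bucket 4 empty → new chain.
Insert 594: h=0, bucket 0 nonempty → append to chain.
Insert 657: h=0, bucket 0 nonempty → append to chain.
Insert 803: h=4, bucket 4 nonempty → append to chain.
Insert 171: h=0, bucket 0 nonempty → append to chain.
Insert 193: h=8, bucket 8 empty → new chain.
Insert 477: h=0, bucket 0 nonempty → append to chain.
Final buckets:
0: 720 -> 756 -> 216 -> 594 -> 657 -> 171 -> 477
1: ∅
2: ∅
3: ∅
4: 344 -> 803
5: ∅
6: ∅
7: 530
8: 193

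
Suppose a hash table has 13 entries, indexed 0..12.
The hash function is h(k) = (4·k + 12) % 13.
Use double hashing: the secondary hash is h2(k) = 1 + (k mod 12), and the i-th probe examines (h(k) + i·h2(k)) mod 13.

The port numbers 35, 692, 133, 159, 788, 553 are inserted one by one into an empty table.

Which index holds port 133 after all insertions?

0

Insert 35: h=9, slot 9 empty → index 9.
Insert 692: h=11, slot 11 empty → index 11.
Insert 133: h=11, h2=2, slot 11 occupied → index 0.
Insert 159: h=11, h2=4, slot 11 occupied → index 2.
Insert 788: h=5, slot 5 empty → index 5.
Insert 553: h=1, slot 1 empty → index 1.
Table: [133, 553, 159, _, _, 788, _, _, _, 35, _, 692, _]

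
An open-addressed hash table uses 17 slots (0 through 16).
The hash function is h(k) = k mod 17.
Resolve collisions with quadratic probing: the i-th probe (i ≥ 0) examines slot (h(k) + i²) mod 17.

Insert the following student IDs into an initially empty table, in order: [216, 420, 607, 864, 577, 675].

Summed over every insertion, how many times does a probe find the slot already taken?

216: h=12 → slot 12
420: h=12, probe 12,13 → slot 13
607: h=12, probe 12,13,16 → slot 16
864: h=14 → slot 14
577: h=16, probe 16,0 → slot 0
675: h=12, probe 12,13,16,4 → slot 4
Table: [577, —, —, —, 675, —, —, —, —, —, —, —, 216, 420, 864, —, 607]

7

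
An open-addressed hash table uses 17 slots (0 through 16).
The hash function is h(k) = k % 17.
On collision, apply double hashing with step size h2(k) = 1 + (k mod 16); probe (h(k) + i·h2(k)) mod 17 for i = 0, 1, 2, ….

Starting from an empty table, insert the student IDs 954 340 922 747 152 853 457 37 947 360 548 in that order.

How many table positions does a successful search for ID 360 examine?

954 hashes to 2; slot 2 is free -> place at 2.
340 hashes to 0; slot 0 is free -> place at 0.
922 hashes to 4; slot 4 is free -> place at 4.
747 hashes to 16; slot 16 is free -> place at 16.
152 hashes to 16, h2=9; 16 taken -> place at 8.
853 hashes to 3; slot 3 is free -> place at 3.
457 hashes to 15; slot 15 is free -> place at 15.
37 hashes to 3, h2=6; 3 taken -> place at 9.
947 hashes to 12; slot 12 is free -> place at 12.
360 hashes to 3, h2=9; 3,12,4 taken -> place at 13.
548 hashes to 4, h2=5; 4,9 taken -> place at 14.
Table: [340, ., 954, 853, 922, ., ., ., 152, 37, ., ., 947, 360, 548, 457, 747]
Lookup 360: h=3, h2=9, probe 3,12,4,13 → found at 13.

4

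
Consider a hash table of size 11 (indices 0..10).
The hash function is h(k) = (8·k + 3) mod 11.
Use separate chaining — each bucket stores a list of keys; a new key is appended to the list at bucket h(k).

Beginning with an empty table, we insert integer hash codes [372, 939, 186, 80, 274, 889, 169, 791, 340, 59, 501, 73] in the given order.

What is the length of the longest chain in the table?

4

372 -> bucket 9
939 -> bucket 2
186 -> bucket 6
80 -> bucket 5
274 -> bucket 6 (collision)
889 -> bucket 9 (collision)
169 -> bucket 2 (collision)
791 -> bucket 6 (collision)
340 -> bucket 6 (collision)
59 -> bucket 2 (collision)
501 -> bucket 7
73 -> bucket 4
Final buckets:
0: _
1: _
2: 939 -> 169 -> 59
3: _
4: 73
5: 80
6: 186 -> 274 -> 791 -> 340
7: 501
8: _
9: 372 -> 889
10: _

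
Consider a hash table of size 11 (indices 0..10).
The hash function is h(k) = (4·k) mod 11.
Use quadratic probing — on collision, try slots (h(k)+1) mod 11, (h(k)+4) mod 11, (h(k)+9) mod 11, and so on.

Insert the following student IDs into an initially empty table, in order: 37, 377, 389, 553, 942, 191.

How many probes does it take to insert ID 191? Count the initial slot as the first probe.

37 hashes to 5; slot 5 is free → place at 5.
377 hashes to 1; slot 1 is free → place at 1.
389 hashes to 5; 5 taken → place at 6.
553 hashes to 1; 1 taken → place at 2.
942 hashes to 6; 6 taken → place at 7.
191 hashes to 5; 5,6 taken → place at 9.
Table: [-, 377, 553, -, -, 37, 389, 942, -, 191, -]

3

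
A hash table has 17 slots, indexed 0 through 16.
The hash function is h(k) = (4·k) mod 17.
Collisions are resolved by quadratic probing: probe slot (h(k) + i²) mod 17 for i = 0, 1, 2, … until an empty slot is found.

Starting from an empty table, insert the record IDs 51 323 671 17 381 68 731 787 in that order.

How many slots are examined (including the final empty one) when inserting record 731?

5

51: h=0 → slot 0
323: h=0, probe 0,1 → slot 1
671: h=15 → slot 15
17: h=0, probe 0,1,4 → slot 4
381: h=11 → slot 11
68: h=0, probe 0,1,4,9 → slot 9
731: h=0, probe 0,1,4,9,16 → slot 16
787: h=3 → slot 3
Table: [51, 323, _, 787, 17, _, _, _, _, 68, _, 381, _, _, _, 671, 731]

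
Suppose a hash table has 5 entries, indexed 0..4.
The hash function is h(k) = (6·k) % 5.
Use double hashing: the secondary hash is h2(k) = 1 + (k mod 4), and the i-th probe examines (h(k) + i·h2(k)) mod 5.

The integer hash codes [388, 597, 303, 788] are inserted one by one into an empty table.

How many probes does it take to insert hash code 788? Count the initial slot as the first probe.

Insert 388: h=3, slot 3 empty → index 3.
Insert 597: h=2, slot 2 empty → index 2.
Insert 303: h=3, h2=4, slots 3,2 occupied → index 1.
Insert 788: h=3, h2=1, slot 3 occupied → index 4.
Table: [∅, 303, 597, 388, 788]

2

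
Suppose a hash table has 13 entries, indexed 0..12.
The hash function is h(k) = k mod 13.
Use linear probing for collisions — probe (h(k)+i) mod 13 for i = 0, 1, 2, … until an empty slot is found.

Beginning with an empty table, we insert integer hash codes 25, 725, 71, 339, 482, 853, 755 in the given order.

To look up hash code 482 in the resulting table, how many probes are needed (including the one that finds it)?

Insert 25: h=12, slot 12 empty → index 12.
Insert 725: h=10, slot 10 empty → index 10.
Insert 71: h=6, slot 6 empty → index 6.
Insert 339: h=1, slot 1 empty → index 1.
Insert 482: h=1, slot 1 occupied → index 2.
Insert 853: h=8, slot 8 empty → index 8.
Insert 755: h=1, slots 1,2 occupied → index 3.
Table: [∅, 339, 482, 755, ∅, ∅, 71, ∅, 853, ∅, 725, ∅, 25]
Lookup 482: h=1, probe 1,2 → found at 2.

2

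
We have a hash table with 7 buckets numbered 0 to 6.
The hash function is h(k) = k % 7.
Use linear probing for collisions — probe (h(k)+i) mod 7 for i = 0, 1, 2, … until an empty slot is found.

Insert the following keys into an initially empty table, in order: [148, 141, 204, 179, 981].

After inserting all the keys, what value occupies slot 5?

Insert 148: h=1, slot 1 empty → index 1.
Insert 141: h=1, slot 1 occupied → index 2.
Insert 204: h=1, slots 1,2 occupied → index 3.
Insert 179: h=4, slot 4 empty → index 4.
Insert 981: h=1, slots 1,2,3,4 occupied → index 5.
Table: [∅, 148, 141, 204, 179, 981, ∅]

981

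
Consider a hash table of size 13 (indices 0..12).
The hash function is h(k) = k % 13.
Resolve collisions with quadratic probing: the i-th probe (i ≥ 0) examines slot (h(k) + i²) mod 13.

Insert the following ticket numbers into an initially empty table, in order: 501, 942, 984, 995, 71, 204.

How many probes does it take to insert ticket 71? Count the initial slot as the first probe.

3

501 hashes to 7; slot 7 is free → place at 7.
942 hashes to 6; slot 6 is free → place at 6.
984 hashes to 9; slot 9 is free → place at 9.
995 hashes to 7; 7 taken → place at 8.
71 hashes to 6; 6,7 taken → place at 10.
204 hashes to 9; 9,10 taken → place at 0.
Table: [204, ., ., ., ., ., 942, 501, 995, 984, 71, ., .]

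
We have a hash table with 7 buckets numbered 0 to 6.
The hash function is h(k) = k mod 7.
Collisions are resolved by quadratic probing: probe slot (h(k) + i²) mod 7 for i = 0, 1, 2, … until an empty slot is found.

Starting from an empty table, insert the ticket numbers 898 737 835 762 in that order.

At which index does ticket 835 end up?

898 hashes to 2; slot 2 is free -> place at 2.
737 hashes to 2; 2 taken -> place at 3.
835 hashes to 2; 2,3 taken -> place at 6.
762 hashes to 6; 6 taken -> place at 0.
Table: [762, ∅, 898, 737, ∅, ∅, 835]

6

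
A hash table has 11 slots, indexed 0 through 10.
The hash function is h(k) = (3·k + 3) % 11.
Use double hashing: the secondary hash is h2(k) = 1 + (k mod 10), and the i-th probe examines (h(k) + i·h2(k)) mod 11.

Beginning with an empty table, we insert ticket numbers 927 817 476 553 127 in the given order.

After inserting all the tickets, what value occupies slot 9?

817

927 hashes to 1; slot 1 is free => place at 1.
817 hashes to 1, h2=8; 1 taken => place at 9.
476 hashes to 1, h2=7; 1 taken => place at 8.
553 hashes to 1, h2=4; 1 taken => place at 5.
127 hashes to 10; slot 10 is free => place at 10.
Table: [., 927, ., ., ., 553, ., ., 476, 817, 127]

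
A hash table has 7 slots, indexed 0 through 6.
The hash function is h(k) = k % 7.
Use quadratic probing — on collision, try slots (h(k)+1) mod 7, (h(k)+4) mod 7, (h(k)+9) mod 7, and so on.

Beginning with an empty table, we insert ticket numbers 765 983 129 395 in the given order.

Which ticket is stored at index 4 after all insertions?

129

765 hashes to 2; slot 2 is free → place at 2.
983 hashes to 3; slot 3 is free → place at 3.
129 hashes to 3; 3 taken → place at 4.
395 hashes to 3; 3,4 taken → place at 0.
Table: [395, —, 765, 983, 129, —, —]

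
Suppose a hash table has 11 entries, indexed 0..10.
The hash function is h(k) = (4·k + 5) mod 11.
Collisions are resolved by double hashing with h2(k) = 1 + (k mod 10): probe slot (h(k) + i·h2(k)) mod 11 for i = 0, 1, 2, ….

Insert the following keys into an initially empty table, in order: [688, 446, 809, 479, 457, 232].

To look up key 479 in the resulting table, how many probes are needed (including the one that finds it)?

3

Insert 688: h=7, slot 7 empty => index 7.
Insert 446: h=7, h2=7, slot 7 occupied => index 3.
Insert 809: h=7, h2=10, slot 7 occupied => index 6.
Insert 479: h=7, h2=10, slots 7,6 occupied => index 5.
Insert 457: h=7, h2=8, slot 7 occupied => index 4.
Insert 232: h=9, slot 9 empty => index 9.
Table: [∅, ∅, ∅, 446, 457, 479, 809, 688, ∅, 232, ∅]
Lookup 479: h=7, h2=10, probe 7,6,5 → found at 5.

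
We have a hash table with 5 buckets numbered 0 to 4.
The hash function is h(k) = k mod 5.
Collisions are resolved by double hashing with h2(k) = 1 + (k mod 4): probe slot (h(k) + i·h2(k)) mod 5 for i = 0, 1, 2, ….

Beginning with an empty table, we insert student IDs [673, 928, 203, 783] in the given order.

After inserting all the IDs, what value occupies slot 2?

203

Insert 673: h=3, slot 3 empty → index 3.
Insert 928: h=3, h2=1, slot 3 occupied → index 4.
Insert 203: h=3, h2=4, slot 3 occupied → index 2.
Insert 783: h=3, h2=4, slots 3,2 occupied → index 1.
Table: [∅, 783, 203, 673, 928]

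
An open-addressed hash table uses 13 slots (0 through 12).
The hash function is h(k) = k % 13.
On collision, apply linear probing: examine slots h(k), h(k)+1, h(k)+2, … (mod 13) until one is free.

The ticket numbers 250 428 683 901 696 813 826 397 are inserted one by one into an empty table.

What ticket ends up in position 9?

250 hashes to 3; slot 3 is free → place at 3.
428 hashes to 12; slot 12 is free → place at 12.
683 hashes to 7; slot 7 is free → place at 7.
901 hashes to 4; slot 4 is free → place at 4.
696 hashes to 7; 7 taken → place at 8.
813 hashes to 7; 7,8 taken → place at 9.
826 hashes to 7; 7,8,9 taken → place at 10.
397 hashes to 7; 7,8,9,10 taken → place at 11.
Table: [., ., ., 250, 901, ., ., 683, 696, 813, 826, 397, 428]

813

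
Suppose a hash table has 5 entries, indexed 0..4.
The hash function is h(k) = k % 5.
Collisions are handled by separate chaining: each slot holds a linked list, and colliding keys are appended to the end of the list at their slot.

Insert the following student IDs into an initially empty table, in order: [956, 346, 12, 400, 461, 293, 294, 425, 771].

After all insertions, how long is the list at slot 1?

4

Insert 956: h=1, bucket 1 empty → new chain.
Insert 346: h=1, bucket 1 nonempty → append to chain.
Insert 12: h=2, bucket 2 empty → new chain.
Insert 400: h=0, bucket 0 empty → new chain.
Insert 461: h=1, bucket 1 nonempty → append to chain.
Insert 293: h=3, bucket 3 empty → new chain.
Insert 294: h=4, bucket 4 empty → new chain.
Insert 425: h=0, bucket 0 nonempty → append to chain.
Insert 771: h=1, bucket 1 nonempty → append to chain.
Final buckets:
0: 400 -> 425
1: 956 -> 346 -> 461 -> 771
2: 12
3: 293
4: 294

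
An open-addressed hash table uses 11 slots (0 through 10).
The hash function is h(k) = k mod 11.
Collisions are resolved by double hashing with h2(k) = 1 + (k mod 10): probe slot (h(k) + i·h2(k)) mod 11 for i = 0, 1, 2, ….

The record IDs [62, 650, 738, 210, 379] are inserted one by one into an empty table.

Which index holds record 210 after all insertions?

62 hashes to 7; slot 7 is free → place at 7.
650 hashes to 1; slot 1 is free → place at 1.
738 hashes to 1, h2=9; 1 taken → place at 10.
210 hashes to 1, h2=1; 1 taken → place at 2.
379 hashes to 5; slot 5 is free → place at 5.
Table: [—, 650, 210, —, —, 379, —, 62, —, —, 738]

2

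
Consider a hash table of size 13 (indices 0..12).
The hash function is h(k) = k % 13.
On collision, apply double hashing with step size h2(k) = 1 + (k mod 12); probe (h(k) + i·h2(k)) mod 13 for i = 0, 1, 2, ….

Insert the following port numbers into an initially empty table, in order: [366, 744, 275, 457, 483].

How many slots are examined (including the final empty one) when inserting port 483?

2

366 hashes to 2; slot 2 is free → place at 2.
744 hashes to 3; slot 3 is free → place at 3.
275 hashes to 2, h2=12; 2 taken → place at 1.
457 hashes to 2, h2=2; 2 taken → place at 4.
483 hashes to 2, h2=4; 2 taken → place at 6.
Table: [—, 275, 366, 744, 457, —, 483, —, —, —, —, —, —]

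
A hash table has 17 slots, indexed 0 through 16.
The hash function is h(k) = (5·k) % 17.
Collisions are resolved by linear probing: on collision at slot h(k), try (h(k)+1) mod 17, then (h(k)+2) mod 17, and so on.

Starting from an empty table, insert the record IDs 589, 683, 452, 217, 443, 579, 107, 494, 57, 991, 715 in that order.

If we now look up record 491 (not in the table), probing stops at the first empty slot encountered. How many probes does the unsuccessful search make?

589 hashes to 4; slot 4 is free → place at 4.
683 hashes to 15; slot 15 is free → place at 15.
452 hashes to 16; slot 16 is free → place at 16.
217 hashes to 14; slot 14 is free → place at 14.
443 hashes to 5; slot 5 is free → place at 5.
579 hashes to 5; 5 taken → place at 6.
107 hashes to 8; slot 8 is free → place at 8.
494 hashes to 5; 5,6 taken → place at 7.
57 hashes to 13; slot 13 is free → place at 13.
991 hashes to 8; 8 taken → place at 9.
715 hashes to 5; 5,6,7,8,9 taken → place at 10.
Table: [., ., ., ., 589, 443, 579, 494, 107, 991, 715, ., ., 57, 217, 683, 452]
Lookup 491: h=7, probe 7,8,9,10,11 → slot 11 empty, not found.

5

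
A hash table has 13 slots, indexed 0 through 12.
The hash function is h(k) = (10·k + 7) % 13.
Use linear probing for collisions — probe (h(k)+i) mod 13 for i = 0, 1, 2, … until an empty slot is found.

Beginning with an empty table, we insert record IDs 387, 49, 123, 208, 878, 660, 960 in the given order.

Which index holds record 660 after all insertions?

387: h=3 => slot 3
49: h=3, probe 3,4 => slot 4
123: h=2 => slot 2
208: h=7 => slot 7
878: h=12 => slot 12
660: h=3, probe 3,4,5 => slot 5
960: h=0 => slot 0
Table: [960, ., 123, 387, 49, 660, ., 208, ., ., ., ., 878]

5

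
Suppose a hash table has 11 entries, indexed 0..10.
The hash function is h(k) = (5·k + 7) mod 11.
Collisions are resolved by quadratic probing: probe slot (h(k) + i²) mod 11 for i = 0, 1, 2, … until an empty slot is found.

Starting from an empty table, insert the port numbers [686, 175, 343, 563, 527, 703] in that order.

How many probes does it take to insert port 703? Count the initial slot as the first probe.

Insert 686: h=5, slot 5 empty → index 5.
Insert 175: h=2, slot 2 empty → index 2.
Insert 343: h=6, slot 6 empty → index 6.
Insert 563: h=6, slot 6 occupied → index 7.
Insert 527: h=2, slot 2 occupied → index 3.
Insert 703: h=2, slots 2,3,6 occupied → index 0.
Table: [703, _, 175, 527, _, 686, 343, 563, _, _, _]

4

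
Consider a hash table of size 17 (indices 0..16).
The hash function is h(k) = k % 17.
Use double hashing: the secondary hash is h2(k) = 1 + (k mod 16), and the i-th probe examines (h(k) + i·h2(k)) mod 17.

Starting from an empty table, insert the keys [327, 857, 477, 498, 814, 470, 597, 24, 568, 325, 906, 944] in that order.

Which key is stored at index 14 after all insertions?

Insert 327: h=4, slot 4 empty => index 4.
Insert 857: h=7, slot 7 empty => index 7.
Insert 477: h=1, slot 1 empty => index 1.
Insert 498: h=5, slot 5 empty => index 5.
Insert 814: h=15, slot 15 empty => index 15.
Insert 470: h=11, slot 11 empty => index 11.
Insert 597: h=2, slot 2 empty => index 2.
Insert 24: h=7, h2=9, slot 7 occupied => index 16.
Insert 568: h=7, h2=9, slots 7,16 occupied => index 8.
Insert 325: h=2, h2=6, slots 2,8 occupied => index 14.
Insert 906: h=5, h2=11, slots 5,16 occupied => index 10.
Insert 944: h=9, slot 9 empty => index 9.
Table: [_, 477, 597, _, 327, 498, _, 857, 568, 944, 906, 470, _, _, 325, 814, 24]

325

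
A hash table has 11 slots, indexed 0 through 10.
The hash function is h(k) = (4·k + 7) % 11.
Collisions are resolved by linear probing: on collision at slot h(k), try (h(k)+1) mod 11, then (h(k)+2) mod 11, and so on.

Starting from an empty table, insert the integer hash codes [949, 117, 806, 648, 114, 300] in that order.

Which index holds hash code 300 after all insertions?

10

949: h=8 → slot 8
117: h=2 → slot 2
806: h=8, probe 8,9 → slot 9
648: h=3 → slot 3
114: h=1 → slot 1
300: h=8, probe 8,9,10 → slot 10
Table: [., 114, 117, 648, ., ., ., ., 949, 806, 300]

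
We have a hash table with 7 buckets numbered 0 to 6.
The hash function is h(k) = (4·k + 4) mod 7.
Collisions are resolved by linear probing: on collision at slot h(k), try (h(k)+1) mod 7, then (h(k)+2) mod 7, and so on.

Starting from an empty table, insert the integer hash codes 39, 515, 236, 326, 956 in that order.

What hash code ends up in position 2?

956

39: h=6 → slot 6
515: h=6, probe 6,0 → slot 0
236: h=3 → slot 3
326: h=6, probe 6,0,1 → slot 1
956: h=6, probe 6,0,1,2 → slot 2
Table: [515, 326, 956, 236, ∅, ∅, 39]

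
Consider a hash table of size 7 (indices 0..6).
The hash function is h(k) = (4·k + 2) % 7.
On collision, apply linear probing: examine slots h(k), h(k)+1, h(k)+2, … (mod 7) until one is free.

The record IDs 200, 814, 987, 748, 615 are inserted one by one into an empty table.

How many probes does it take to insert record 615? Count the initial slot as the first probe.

Insert 200: h=4, slot 4 empty -> index 4.
Insert 814: h=3, slot 3 empty -> index 3.
Insert 987: h=2, slot 2 empty -> index 2.
Insert 748: h=5, slot 5 empty -> index 5.
Insert 615: h=5, slot 5 occupied -> index 6.
Table: [-, -, 987, 814, 200, 748, 615]

2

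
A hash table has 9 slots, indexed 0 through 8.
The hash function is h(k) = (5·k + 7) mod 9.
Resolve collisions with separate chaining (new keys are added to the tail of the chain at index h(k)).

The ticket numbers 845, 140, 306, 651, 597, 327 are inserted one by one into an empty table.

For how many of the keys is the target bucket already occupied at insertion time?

2

845 -> bucket 2
140 -> bucket 5
306 -> bucket 7
651 -> bucket 4
597 -> bucket 4 (collision)
327 -> bucket 4 (collision)
Final buckets:
0: -
1: -
2: 845
3: -
4: 651 -> 597 -> 327
5: 140
6: -
7: 306
8: -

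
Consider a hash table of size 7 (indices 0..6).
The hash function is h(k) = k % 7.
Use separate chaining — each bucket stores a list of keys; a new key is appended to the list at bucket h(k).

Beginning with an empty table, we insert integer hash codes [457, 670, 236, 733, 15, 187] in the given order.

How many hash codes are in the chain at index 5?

Insert 457: h=2, bucket 2 empty -> new chain.
Insert 670: h=5, bucket 5 empty -> new chain.
Insert 236: h=5, bucket 5 nonempty -> append to chain.
Insert 733: h=5, bucket 5 nonempty -> append to chain.
Insert 15: h=1, bucket 1 empty -> new chain.
Insert 187: h=5, bucket 5 nonempty -> append to chain.
Final buckets:
0: —
1: 15
2: 457
3: —
4: —
5: 670 -> 236 -> 733 -> 187
6: —

4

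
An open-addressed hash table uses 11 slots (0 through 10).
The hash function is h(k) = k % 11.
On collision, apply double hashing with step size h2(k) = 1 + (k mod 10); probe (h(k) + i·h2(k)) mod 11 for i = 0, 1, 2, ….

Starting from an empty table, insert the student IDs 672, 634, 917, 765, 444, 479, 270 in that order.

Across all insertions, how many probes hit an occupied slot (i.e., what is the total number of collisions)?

4

672: h=1 => slot 1
634: h=7 => slot 7
917: h=4 => slot 4
765: h=6 => slot 6
444: h=4, h2=5, probe 4,9 => slot 9
479: h=6, h2=10, probe 6,5 => slot 5
270: h=6, h2=1, probe 6,7,8 => slot 8
Table: [-, 672, -, -, 917, 479, 765, 634, 270, 444, -]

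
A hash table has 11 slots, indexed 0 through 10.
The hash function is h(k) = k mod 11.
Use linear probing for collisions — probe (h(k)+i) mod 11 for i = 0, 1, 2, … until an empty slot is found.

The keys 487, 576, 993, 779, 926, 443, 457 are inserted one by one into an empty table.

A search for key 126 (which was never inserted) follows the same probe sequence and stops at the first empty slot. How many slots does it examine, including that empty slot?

4

487 hashes to 3; slot 3 is free -> place at 3.
576 hashes to 4; slot 4 is free -> place at 4.
993 hashes to 3; 3,4 taken -> place at 5.
779 hashes to 9; slot 9 is free -> place at 9.
926 hashes to 2; slot 2 is free -> place at 2.
443 hashes to 3; 3,4,5 taken -> place at 6.
457 hashes to 6; 6 taken -> place at 7.
Table: [—, —, 926, 487, 576, 993, 443, 457, —, 779, —]
Lookup 126: h=5, probe 5,6,7,8 → slot 8 empty, not found.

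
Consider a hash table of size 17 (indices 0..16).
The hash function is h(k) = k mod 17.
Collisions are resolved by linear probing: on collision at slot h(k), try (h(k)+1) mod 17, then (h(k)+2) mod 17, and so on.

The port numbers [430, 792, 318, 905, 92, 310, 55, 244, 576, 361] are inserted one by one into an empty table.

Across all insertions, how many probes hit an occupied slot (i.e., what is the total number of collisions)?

16

Insert 430: h=5, slot 5 empty → index 5.
Insert 792: h=10, slot 10 empty → index 10.
Insert 318: h=12, slot 12 empty → index 12.
Insert 905: h=4, slot 4 empty → index 4.
Insert 92: h=7, slot 7 empty → index 7.
Insert 310: h=4, slots 4,5 occupied → index 6.
Insert 55: h=4, slots 4,5,6,7 occupied → index 8.
Insert 244: h=6, slots 6,7,8 occupied → index 9.
Insert 576: h=15, slot 15 empty → index 15.
Insert 361: h=4, slots 4,5,6,7,8,9,10 occupied → index 11.
Table: [_, _, _, _, 905, 430, 310, 92, 55, 244, 792, 361, 318, _, _, 576, _]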